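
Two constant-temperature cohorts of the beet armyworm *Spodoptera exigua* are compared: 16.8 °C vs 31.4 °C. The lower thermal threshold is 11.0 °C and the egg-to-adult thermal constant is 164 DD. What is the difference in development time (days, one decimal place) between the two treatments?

At 16.8 °C: 164 / (16.8 − 11.0) = 164 / 5.8 = 28.276 d.
At 31.4 °C: 164 / (31.4 − 11.0) = 164 / 20.4 = 8.039 d.
Difference = |28.276 − 8.039| = 20.237 ≈ 20.2 days.

20.2 days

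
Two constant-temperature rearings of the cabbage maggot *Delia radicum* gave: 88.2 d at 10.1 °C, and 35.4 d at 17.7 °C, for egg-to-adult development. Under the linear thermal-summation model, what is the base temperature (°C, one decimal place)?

Linear rate model ⇒ the product D·(T − T_b) is constant across temperatures.
88.2·(10.1 − T_b) = 35.4·(17.7 − T_b)
T_b = (88.2·10.1 − 35.4·17.7) / (88.2 − 35.4) = 264.24 / 52.8 = 5.005 °C ≈ 5.0 °C.

5.0 °C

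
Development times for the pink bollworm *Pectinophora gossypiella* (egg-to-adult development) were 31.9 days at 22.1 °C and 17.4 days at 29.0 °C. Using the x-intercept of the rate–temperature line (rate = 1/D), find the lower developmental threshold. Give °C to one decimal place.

13.8 °C

Under the model K = D·(T − T_b), so D₁·(T₁ − T_b) = D₂·(T₂ − T_b).
31.9·(22.1 − T_b) = 17.4·(29.0 − T_b)
T_b = (31.9·22.1 − 17.4·29.0) / (31.9 − 17.4) = 200.39 / 14.5 = 13.820 °C ≈ 13.8 °C.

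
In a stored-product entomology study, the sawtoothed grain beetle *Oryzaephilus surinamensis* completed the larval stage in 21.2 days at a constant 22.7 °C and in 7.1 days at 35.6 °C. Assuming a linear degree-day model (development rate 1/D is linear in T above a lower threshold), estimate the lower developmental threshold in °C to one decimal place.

Equal thermal constants: D₁(T₁ − T_b) = D₂(T₂ − T_b).
21.2·(22.7 − T_b) = 7.1·(35.6 − T_b)
T_b = (21.2·22.7 − 7.1·35.6) / (21.2 − 7.1) = 228.48 / 14.1 = 16.204 °C ≈ 16.2 °C.

16.2 °C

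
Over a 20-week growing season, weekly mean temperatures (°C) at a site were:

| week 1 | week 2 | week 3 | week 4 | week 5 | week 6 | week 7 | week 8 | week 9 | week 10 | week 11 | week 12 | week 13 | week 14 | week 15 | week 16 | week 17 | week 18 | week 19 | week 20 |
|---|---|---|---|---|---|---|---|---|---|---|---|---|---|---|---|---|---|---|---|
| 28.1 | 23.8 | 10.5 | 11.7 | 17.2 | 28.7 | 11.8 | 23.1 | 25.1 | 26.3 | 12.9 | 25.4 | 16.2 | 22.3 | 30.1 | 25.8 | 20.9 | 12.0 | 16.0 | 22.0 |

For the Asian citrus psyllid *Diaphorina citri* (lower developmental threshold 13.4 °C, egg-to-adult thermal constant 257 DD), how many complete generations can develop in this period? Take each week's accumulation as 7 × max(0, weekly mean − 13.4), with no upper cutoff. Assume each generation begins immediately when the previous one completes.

4 generations

Weekly DD (7 × max(0, T̄ − 13.4)): 102.9, 72.8, 0.0, 0.0, 26.6, 107.1, 0.0, 67.9, 81.9, 90.3, 0.0, 84.0, 19.6, 62.3, 116.9, 86.8, 52.5, 0.0, 18.2, 60.2.
Season total = 1050.0 DD.
Complete generations = ⌊1050.0 / 257⌋ = 4.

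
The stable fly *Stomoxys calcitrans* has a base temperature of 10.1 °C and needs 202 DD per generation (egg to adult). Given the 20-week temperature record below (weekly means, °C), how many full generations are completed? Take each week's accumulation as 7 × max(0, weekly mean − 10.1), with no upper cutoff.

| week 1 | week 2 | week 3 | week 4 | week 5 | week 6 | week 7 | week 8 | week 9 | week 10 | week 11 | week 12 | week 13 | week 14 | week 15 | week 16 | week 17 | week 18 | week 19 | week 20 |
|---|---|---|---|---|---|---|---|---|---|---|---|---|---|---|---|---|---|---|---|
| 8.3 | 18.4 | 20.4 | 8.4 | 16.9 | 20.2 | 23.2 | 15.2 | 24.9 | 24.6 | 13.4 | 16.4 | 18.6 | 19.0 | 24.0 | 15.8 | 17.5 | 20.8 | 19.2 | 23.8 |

Weekly DD (7 × max(0, T̄ − 10.1)): 0.0, 58.1, 72.1, 0.0, 47.6, 70.7, 91.7, 35.7, 103.6, 101.5, 23.1, 44.1, 59.5, 62.3, 97.3, 39.9, 51.8, 74.9, 63.7, 95.9.
Season total = 1193.5 DD.
Complete generations = ⌊1193.5 / 202⌋ = 5.

5 generations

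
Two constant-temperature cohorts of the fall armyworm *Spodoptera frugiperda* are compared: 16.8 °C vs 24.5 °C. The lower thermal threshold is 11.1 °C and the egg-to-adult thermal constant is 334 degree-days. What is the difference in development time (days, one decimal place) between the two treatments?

33.7 days

At 16.8 °C: 334 / (16.8 − 11.1) = 334 / 5.7 = 58.596 d.
At 24.5 °C: 334 / (24.5 − 11.1) = 334 / 13.4 = 24.925 d.
Difference = |58.596 − 24.925| = 33.671 ≈ 33.7 days.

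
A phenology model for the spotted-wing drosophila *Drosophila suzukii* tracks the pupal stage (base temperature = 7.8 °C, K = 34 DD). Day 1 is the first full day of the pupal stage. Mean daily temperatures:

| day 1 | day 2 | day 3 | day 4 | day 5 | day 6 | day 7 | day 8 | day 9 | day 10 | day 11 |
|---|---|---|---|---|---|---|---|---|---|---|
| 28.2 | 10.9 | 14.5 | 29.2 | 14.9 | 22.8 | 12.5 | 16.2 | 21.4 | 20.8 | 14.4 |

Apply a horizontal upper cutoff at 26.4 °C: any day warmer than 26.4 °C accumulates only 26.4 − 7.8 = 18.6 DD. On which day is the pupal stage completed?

day 4

Daily DD above 7.8 °C (capped at 18.6): 18.6, 3.1, 6.7, 18.6, 7.1, 15.0, 4.7, 8.4, 13.6, 13.0, 6.6.
Cumulative: 18.6, 21.7, 28.4, 47.0, 54.1, 69.1, 73.8, 82.2, 95.8, 108.8, 115.4.
The total first reaches 34 DD on day 4.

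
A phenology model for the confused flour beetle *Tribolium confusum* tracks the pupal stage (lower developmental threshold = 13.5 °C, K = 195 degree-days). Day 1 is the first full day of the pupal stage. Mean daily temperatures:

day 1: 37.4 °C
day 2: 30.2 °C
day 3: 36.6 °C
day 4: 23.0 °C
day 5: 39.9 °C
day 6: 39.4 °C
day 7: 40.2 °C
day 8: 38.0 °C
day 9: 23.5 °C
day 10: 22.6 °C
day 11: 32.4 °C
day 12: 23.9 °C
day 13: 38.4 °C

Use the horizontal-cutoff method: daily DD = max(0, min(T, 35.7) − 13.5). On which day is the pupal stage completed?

Daily DD above 13.5 °C (capped at 22.2): 22.2, 16.7, 22.2, 9.5, 22.2, 22.2, 22.2, 22.2, 10.0, 9.1, 18.9, 10.4, 22.2.
Cumulative: 22.2, 38.9, 61.1, 70.6, 92.8, 115.0, 137.2, 159.4, 169.4, 178.5, 197.4, 207.8, 230.0.
The total first reaches 195 DD on day 11.

day 11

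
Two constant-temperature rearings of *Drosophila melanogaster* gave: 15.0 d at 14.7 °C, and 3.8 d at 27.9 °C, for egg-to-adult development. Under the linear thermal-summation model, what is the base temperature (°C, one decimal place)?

10.2 °C

Equal thermal constants: D₁(T₁ − T_b) = D₂(T₂ − T_b).
15.0·(14.7 − T_b) = 3.8·(27.9 − T_b)
T_b = (15.0·14.7 − 3.8·27.9) / (15.0 − 3.8) = 114.48 / 11.2 = 10.221 °C ≈ 10.2 °C.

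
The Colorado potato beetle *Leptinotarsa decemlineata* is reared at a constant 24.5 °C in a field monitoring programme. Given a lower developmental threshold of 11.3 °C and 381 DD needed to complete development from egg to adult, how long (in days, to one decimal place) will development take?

Daily accumulation = 24.5 − 11.3 = 13.2 DD/day.
Duration = 381 / 13.2 = 28.864 ≈ 28.9 days.

28.9 days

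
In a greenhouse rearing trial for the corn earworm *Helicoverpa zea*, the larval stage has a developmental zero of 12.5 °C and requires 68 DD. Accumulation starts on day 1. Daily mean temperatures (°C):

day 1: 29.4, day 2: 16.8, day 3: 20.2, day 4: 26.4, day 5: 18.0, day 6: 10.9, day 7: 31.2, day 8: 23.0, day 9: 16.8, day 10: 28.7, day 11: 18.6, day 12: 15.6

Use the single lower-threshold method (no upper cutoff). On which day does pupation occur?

day 8

Daily DD above 12.5 °C: 16.9, 4.3, 7.7, 13.9, 5.5, 0.0, 18.7, 10.5, 4.3, 16.2, 6.1, 3.1.
Cumulative: 16.9, 21.2, 28.9, 42.8, 48.3, 48.3, 67.0, 77.5, 81.8, 98.0, 104.1, 107.2.
The total first reaches 68 DD on day 8.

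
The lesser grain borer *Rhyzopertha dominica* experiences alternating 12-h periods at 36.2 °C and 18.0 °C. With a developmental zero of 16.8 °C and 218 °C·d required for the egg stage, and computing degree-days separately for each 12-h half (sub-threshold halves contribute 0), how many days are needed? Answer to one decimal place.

Day half: max(0, 36.2 − 16.8) × 0.5 = 19.4 × 0.5 = 9.70 DD.
Night half: max(0, 18.0 − 16.8) × 0.5 = 1.2 × 0.5 = 0.60 DD.
Per 24 h: 10.30 DD/day.
Duration = 218 / 10.30 = 21.165 ≈ 21.2 days.

21.2 days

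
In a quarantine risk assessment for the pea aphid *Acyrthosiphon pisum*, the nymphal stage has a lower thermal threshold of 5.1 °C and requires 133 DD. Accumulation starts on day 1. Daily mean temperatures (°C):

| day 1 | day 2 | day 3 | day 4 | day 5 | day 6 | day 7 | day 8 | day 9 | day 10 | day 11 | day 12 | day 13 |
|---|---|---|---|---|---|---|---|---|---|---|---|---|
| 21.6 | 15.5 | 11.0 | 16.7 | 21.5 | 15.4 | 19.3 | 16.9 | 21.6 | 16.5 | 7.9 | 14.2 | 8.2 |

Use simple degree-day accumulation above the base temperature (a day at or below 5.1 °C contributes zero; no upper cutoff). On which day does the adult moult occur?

day 12

Daily DD above 5.1 °C: 16.5, 10.4, 5.9, 11.6, 16.4, 10.3, 14.2, 11.8, 16.5, 11.4, 2.8, 9.1, 3.1.
Cumulative: 16.5, 26.9, 32.8, 44.4, 60.8, 71.1, 85.3, 97.1, 113.6, 125.0, 127.8, 136.9, 140.0.
The total first reaches 133 DD on day 12.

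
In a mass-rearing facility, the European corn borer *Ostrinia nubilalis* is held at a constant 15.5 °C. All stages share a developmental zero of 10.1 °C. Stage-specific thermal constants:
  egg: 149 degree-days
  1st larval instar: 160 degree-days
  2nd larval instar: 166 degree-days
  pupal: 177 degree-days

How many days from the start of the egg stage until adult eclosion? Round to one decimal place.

120.7 days

Daily accumulation at 15.5 °C = 15.5 − 10.1 = 5.4 DD/day.
Total K = 149 + 160 + 166 + 177 = 652 DD.
Total duration = 652 / 5.4 = 120.741 ≈ 120.7 days.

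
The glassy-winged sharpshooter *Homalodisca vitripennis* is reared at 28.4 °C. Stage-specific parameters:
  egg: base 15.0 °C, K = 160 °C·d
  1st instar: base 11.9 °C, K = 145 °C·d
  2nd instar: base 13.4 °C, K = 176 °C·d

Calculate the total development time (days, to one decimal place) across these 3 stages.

32.5 days

egg: 160 / (28.4 − 15.0) = 160 / 13.4 = 11.940 d.
1st instar: 145 / (28.4 − 11.9) = 145 / 16.5 = 8.788 d.
2nd instar: 176 / (28.4 − 13.4) = 176 / 15.0 = 11.733 d.
Sum = 32.462 ≈ 32.5 days.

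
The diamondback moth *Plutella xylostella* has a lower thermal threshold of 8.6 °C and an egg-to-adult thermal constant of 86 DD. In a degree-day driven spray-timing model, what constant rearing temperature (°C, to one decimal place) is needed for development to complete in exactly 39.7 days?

10.8 °C

Required daily accumulation = 86 / 39.7 = 2.166 DD/day.
T = T_base + 2.166 = 8.6 + 2.166 = 10.766 ≈ 10.8 °C.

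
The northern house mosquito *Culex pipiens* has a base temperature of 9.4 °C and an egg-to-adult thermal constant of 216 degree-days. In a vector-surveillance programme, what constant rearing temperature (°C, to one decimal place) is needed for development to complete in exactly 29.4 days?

16.7 °C

Required daily accumulation = 216 / 29.4 = 7.347 DD/day.
T = T_base + 7.347 = 9.4 + 7.347 = 16.747 ≈ 16.7 °C.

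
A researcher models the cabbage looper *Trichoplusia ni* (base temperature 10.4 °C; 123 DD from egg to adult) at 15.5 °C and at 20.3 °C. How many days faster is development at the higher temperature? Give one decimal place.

11.7 days

At 15.5 °C: 123 / (15.5 − 10.4) = 123 / 5.1 = 24.118 d.
At 20.3 °C: 123 / (20.3 − 10.4) = 123 / 9.9 = 12.424 d.
Difference = |24.118 − 12.424| = 11.693 ≈ 11.7 days.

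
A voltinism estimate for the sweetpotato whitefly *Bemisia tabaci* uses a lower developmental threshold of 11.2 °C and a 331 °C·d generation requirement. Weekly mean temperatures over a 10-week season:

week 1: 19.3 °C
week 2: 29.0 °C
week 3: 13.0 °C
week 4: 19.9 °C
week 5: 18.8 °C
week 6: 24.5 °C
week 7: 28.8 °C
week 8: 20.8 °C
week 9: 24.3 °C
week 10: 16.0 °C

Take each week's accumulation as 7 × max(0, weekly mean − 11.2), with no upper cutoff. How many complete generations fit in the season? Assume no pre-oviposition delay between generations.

Weekly DD (7 × max(0, T̄ − 11.2)): 56.7, 124.6, 12.6, 60.9, 53.2, 93.1, 123.2, 67.2, 91.7, 33.6.
Season total = 716.8 DD.
Complete generations = ⌊716.8 / 331⌋ = 2.

2 generations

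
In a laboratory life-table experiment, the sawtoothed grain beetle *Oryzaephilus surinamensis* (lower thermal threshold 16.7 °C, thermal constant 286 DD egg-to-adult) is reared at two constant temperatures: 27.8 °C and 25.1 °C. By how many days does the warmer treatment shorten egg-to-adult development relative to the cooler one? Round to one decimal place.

8.3 days

At 27.8 °C: 286 / (27.8 − 16.7) = 286 / 11.1 = 25.766 d.
At 25.1 °C: 286 / (25.1 − 16.7) = 286 / 8.4 = 34.048 d.
Difference = |25.766 − 34.048| = 8.282 ≈ 8.3 days.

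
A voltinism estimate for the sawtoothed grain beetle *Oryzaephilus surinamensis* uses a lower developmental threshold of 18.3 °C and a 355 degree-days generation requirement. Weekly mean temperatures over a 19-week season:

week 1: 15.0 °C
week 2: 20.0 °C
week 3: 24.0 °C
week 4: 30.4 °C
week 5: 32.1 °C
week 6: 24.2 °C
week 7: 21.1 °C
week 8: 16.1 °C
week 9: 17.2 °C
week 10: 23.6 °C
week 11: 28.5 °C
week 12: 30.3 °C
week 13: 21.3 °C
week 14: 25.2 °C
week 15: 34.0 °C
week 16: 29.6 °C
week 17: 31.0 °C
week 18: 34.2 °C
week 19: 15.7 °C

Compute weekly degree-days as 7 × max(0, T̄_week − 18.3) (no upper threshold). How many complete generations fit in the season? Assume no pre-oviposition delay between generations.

Weekly DD (7 × max(0, T̄ − 18.3)): 0.0, 11.9, 39.9, 84.7, 96.6, 41.3, 19.6, 0.0, 0.0, 37.1, 71.4, 84.0, 21.0, 48.3, 109.9, 79.1, 88.9, 111.3, 0.0.
Season total = 945.0 DD.
Complete generations = ⌊945.0 / 355⌋ = 2.

2 generations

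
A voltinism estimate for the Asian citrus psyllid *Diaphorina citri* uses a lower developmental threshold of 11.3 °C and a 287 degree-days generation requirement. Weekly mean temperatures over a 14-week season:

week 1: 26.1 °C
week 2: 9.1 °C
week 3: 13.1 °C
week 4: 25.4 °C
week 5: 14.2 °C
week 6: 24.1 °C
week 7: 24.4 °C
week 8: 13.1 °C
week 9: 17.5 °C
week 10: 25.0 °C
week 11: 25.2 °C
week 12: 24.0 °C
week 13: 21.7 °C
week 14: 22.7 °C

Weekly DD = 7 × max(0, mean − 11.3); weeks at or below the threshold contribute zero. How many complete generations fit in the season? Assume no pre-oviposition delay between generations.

3 generations

Weekly DD (7 × max(0, T̄ − 11.3)): 103.6, 0.0, 12.6, 98.7, 20.3, 89.6, 91.7, 12.6, 43.4, 95.9, 97.3, 88.9, 72.8, 79.8.
Season total = 907.2 DD.
Complete generations = ⌊907.2 / 287⌋ = 3.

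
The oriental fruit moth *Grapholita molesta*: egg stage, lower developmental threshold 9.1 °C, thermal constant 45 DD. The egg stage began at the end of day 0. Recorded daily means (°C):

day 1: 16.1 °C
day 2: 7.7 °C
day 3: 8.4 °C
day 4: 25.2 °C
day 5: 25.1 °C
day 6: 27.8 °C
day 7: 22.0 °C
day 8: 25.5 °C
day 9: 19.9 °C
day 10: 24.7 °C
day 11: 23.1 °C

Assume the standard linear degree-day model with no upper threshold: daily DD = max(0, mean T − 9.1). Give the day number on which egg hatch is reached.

Daily DD above 9.1 °C: 7.0, 0.0, 0.0, 16.1, 16.0, 18.7, 12.9, 16.4, 10.8, 15.6, 14.0.
Cumulative: 7.0, 7.0, 7.0, 23.1, 39.1, 57.8, 70.7, 87.1, 97.9, 113.5, 127.5.
The total first reaches 45 DD on day 6.

day 6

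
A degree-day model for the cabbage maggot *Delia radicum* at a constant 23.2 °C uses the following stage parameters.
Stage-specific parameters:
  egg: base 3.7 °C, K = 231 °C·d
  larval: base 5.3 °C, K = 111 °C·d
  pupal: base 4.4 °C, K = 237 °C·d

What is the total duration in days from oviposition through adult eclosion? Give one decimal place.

egg: 231 / (23.2 − 3.7) = 231 / 19.5 = 11.846 d.
larval: 111 / (23.2 − 5.3) = 111 / 17.9 = 6.201 d.
pupal: 237 / (23.2 − 4.4) = 237 / 18.8 = 12.606 d.
Sum = 30.654 ≈ 30.7 days.

30.7 days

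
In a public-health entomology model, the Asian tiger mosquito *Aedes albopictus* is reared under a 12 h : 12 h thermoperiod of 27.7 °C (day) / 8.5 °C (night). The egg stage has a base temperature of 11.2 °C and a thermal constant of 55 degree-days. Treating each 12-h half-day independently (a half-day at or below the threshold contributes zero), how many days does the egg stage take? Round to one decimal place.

6.7 days

Day half: max(0, 27.7 − 11.2) × 0.5 = 16.5 × 0.5 = 8.25 DD.
Night half: max(0, 8.5 − 11.2) × 0.5 = 0.0 × 0.5 = 0.00 DD.
Per 24 h: 8.25 DD/day.
Duration = 55 / 8.25 = 6.667 ≈ 6.7 days.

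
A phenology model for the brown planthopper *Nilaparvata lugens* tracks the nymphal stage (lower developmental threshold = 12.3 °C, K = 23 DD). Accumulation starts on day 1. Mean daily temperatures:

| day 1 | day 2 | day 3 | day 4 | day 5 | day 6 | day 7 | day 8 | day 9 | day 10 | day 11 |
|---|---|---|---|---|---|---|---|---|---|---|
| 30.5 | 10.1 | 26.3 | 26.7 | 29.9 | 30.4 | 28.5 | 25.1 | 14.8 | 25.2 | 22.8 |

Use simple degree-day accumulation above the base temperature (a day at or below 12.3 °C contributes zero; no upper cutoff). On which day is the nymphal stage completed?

Daily DD above 12.3 °C: 18.2, 0.0, 14.0, 14.4, 17.6, 18.1, 16.2, 12.8, 2.5, 12.9, 10.5.
Cumulative: 18.2, 18.2, 32.2, 46.6, 64.2, 82.3, 98.5, 111.3, 113.8, 126.7, 137.2.
The total first reaches 23 DD on day 3.

day 3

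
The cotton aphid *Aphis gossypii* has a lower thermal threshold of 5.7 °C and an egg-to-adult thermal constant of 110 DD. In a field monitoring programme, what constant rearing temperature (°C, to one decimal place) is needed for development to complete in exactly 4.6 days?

Required daily accumulation = 110 / 4.6 = 23.913 DD/day.
T = T_base + 23.913 = 5.7 + 23.913 = 29.613 ≈ 29.6 °C.

29.6 °C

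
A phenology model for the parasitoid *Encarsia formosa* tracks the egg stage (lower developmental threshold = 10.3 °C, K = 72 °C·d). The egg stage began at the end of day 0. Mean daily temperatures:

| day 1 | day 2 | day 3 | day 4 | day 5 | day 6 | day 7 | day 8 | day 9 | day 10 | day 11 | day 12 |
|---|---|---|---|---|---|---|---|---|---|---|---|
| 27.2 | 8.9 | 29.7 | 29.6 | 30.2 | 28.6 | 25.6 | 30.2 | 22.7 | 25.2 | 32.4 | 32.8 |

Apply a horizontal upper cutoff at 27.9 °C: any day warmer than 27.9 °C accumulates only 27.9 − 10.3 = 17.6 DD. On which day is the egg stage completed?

Daily DD above 10.3 °C (capped at 17.6): 16.9, 0.0, 17.6, 17.6, 17.6, 17.6, 15.3, 17.6, 12.4, 14.9, 17.6, 17.6.
Cumulative: 16.9, 16.9, 34.5, 52.1, 69.7, 87.3, 102.6, 120.2, 132.6, 147.5, 165.1, 182.7.
The total first reaches 72 DD on day 6.

day 6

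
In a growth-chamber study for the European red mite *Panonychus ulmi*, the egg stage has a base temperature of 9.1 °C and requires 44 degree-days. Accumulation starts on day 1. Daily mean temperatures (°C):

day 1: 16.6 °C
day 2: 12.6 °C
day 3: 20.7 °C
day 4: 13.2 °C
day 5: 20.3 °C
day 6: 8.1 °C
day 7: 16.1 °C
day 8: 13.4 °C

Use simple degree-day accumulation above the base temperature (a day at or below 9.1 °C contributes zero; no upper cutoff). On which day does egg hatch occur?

Daily DD above 9.1 °C: 7.5, 3.5, 11.6, 4.1, 11.2, 0.0, 7.0, 4.3.
Cumulative: 7.5, 11.0, 22.6, 26.7, 37.9, 37.9, 44.9, 49.2.
The total first reaches 44 DD on day 7.

day 7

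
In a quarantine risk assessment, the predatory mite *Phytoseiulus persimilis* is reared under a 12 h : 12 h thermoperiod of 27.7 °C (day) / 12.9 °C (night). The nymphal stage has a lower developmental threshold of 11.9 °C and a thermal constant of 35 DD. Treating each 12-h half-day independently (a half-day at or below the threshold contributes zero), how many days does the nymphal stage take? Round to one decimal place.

Day half: max(0, 27.7 − 11.9) × 0.5 = 15.8 × 0.5 = 7.90 DD.
Night half: max(0, 12.9 − 11.9) × 0.5 = 1.0 × 0.5 = 0.50 DD.
Per 24 h: 8.40 DD/day.
Duration = 35 / 8.40 = 4.167 ≈ 4.2 days.

4.2 days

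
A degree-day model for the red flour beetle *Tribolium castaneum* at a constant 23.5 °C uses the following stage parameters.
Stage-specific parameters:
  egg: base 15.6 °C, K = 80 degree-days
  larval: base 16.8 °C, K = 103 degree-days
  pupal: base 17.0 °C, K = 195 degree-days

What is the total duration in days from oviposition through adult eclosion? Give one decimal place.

55.5 days

egg: 80 / (23.5 − 15.6) = 80 / 7.9 = 10.127 d.
larval: 103 / (23.5 − 16.8) = 103 / 6.7 = 15.373 d.
pupal: 195 / (23.5 − 17.0) = 195 / 6.5 = 30.000 d.
Sum = 55.500 ≈ 55.5 days.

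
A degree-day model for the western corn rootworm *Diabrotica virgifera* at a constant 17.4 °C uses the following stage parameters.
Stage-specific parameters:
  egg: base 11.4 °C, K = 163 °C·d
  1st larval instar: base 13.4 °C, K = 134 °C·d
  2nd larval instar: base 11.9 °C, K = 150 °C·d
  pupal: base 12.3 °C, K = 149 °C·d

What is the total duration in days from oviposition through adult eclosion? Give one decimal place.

117.2 days

egg: 163 / (17.4 − 11.4) = 163 / 6.0 = 27.167 d.
1st larval instar: 134 / (17.4 − 13.4) = 134 / 4.0 = 33.500 d.
2nd larval instar: 150 / (17.4 − 11.9) = 150 / 5.5 = 27.273 d.
pupal: 149 / (17.4 − 12.3) = 149 / 5.1 = 29.216 d.
Sum = 117.155 ≈ 117.2 days.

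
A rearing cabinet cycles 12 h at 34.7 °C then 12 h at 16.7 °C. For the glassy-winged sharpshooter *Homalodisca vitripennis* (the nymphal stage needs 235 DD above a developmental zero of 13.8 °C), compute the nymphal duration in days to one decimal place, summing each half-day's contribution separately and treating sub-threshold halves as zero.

Day half: max(0, 34.7 − 13.8) × 0.5 = 20.9 × 0.5 = 10.45 DD.
Night half: max(0, 16.7 − 13.8) × 0.5 = 2.9 × 0.5 = 1.45 DD.
Per 24 h: 11.90 DD/day.
Duration = 235 / 11.90 = 19.748 ≈ 19.7 days.

19.7 days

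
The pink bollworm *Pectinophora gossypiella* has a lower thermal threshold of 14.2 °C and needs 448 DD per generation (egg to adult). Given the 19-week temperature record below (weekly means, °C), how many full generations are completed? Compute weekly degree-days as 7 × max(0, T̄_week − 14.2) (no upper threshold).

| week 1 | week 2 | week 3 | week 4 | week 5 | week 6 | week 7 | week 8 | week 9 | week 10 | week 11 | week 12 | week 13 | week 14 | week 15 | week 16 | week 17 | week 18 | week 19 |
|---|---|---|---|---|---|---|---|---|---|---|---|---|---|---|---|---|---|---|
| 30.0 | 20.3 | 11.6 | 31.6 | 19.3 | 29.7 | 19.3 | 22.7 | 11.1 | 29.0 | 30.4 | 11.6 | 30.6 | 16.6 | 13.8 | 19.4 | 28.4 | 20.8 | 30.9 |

2 generations

Weekly DD (7 × max(0, T̄ − 14.2)): 110.6, 42.7, 0.0, 121.8, 35.7, 108.5, 35.7, 59.5, 0.0, 103.6, 113.4, 0.0, 114.8, 16.8, 0.0, 36.4, 99.4, 46.2, 116.9.
Season total = 1162.0 DD.
Complete generations = ⌊1162.0 / 448⌋ = 2.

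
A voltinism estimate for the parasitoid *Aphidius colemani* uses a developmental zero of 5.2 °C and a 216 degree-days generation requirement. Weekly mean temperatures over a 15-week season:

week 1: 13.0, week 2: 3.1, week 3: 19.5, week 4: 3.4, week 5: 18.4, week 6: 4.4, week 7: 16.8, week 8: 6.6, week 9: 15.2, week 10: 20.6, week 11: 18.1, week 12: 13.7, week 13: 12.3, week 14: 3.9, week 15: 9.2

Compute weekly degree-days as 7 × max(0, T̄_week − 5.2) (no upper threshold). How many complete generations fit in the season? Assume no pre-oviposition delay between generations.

Weekly DD (7 × max(0, T̄ − 5.2)): 54.6, 0.0, 100.1, 0.0, 92.4, 0.0, 81.2, 9.8, 70.0, 107.8, 90.3, 59.5, 49.7, 0.0, 28.0.
Season total = 743.4 DD.
Complete generations = ⌊743.4 / 216⌋ = 3.

3 generations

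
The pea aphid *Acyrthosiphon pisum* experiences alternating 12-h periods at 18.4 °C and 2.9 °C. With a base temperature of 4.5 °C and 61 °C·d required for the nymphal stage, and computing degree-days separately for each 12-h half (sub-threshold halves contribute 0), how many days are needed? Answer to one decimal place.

8.8 days

Day half: max(0, 18.4 − 4.5) × 0.5 = 13.9 × 0.5 = 6.95 DD.
Night half: max(0, 2.9 − 4.5) × 0.5 = 0.0 × 0.5 = 0.00 DD.
Per 24 h: 6.95 DD/day.
Duration = 61 / 6.95 = 8.777 ≈ 8.8 days.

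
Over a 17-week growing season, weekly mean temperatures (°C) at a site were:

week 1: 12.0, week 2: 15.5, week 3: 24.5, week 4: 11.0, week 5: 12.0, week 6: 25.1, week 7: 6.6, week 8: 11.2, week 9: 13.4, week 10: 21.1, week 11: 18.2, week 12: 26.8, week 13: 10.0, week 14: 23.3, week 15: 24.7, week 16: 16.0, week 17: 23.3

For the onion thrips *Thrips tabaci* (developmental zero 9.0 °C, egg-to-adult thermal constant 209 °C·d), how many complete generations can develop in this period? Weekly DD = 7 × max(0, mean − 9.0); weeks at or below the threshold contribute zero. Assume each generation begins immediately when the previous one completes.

4 generations

Weekly DD (7 × max(0, T̄ − 9.0)): 21.0, 45.5, 108.5, 14.0, 21.0, 112.7, 0.0, 15.4, 30.8, 84.7, 64.4, 124.6, 7.0, 100.1, 109.9, 49.0, 100.1.
Season total = 1008.7 DD.
Complete generations = ⌊1008.7 / 209⌋ = 4.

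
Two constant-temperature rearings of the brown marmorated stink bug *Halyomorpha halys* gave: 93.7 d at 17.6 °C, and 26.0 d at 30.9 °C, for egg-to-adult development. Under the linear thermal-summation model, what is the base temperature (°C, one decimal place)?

Under the model K = D·(T − T_b), so D₁·(T₁ − T_b) = D₂·(T₂ − T_b).
93.7·(17.6 − T_b) = 26.0·(30.9 − T_b)
T_b = (93.7·17.6 − 26.0·30.9) / (93.7 − 26.0) = 845.72 / 67.7 = 12.492 °C ≈ 12.5 °C.

12.5 °C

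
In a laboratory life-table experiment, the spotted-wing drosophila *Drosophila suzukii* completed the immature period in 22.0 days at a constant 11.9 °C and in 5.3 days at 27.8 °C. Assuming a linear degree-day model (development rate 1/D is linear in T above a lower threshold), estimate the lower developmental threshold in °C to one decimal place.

Linear rate model ⇒ the product D·(T − T_b) is constant across temperatures.
22.0·(11.9 − T_b) = 5.3·(27.8 − T_b)
T_b = (22.0·11.9 − 5.3·27.8) / (22.0 − 5.3) = 114.46 / 16.7 = 6.854 °C ≈ 6.9 °C.

6.9 °C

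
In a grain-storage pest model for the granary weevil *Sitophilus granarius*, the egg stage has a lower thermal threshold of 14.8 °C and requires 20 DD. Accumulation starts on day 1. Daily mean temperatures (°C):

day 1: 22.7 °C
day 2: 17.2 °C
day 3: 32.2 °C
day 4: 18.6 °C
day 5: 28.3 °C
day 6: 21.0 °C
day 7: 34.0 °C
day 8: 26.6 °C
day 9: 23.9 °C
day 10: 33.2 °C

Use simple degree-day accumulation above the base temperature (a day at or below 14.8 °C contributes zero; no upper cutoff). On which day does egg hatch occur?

Daily DD above 14.8 °C: 7.9, 2.4, 17.4, 3.8, 13.5, 6.2, 19.2, 11.8, 9.1, 18.4.
Cumulative: 7.9, 10.3, 27.7, 31.5, 45.0, 51.2, 70.4, 82.2, 91.3, 109.7.
The total first reaches 20 DD on day 3.

day 3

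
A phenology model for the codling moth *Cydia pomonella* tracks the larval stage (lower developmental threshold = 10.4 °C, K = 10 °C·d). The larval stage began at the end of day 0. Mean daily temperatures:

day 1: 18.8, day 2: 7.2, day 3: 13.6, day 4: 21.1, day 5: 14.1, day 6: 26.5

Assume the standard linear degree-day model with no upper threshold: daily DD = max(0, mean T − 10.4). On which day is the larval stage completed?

Daily DD above 10.4 °C: 8.4, 0.0, 3.2, 10.7, 3.7, 16.1.
Cumulative: 8.4, 8.4, 11.6, 22.3, 26.0, 42.1.
The total first reaches 10 DD on day 3.

day 3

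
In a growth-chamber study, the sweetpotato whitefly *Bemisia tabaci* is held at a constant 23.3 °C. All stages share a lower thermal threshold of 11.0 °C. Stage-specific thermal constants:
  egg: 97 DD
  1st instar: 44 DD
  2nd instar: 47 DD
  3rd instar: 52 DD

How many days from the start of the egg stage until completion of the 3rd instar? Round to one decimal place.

19.5 days

Daily accumulation at 23.3 °C = 23.3 − 11.0 = 12.3 DD/day.
Total K = 97 + 44 + 47 + 52 = 240 DD.
Total duration = 240 / 12.3 = 19.512 ≈ 19.5 days.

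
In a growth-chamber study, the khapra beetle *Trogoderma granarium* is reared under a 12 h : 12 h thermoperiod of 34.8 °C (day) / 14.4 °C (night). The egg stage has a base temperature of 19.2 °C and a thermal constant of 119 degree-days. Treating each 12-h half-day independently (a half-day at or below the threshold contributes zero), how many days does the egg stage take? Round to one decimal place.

15.3 days

Day half: max(0, 34.8 − 19.2) × 0.5 = 15.6 × 0.5 = 7.80 DD.
Night half: max(0, 14.4 − 19.2) × 0.5 = 0.0 × 0.5 = 0.00 DD.
Per 24 h: 7.80 DD/day.
Duration = 119 / 7.80 = 15.256 ≈ 15.3 days.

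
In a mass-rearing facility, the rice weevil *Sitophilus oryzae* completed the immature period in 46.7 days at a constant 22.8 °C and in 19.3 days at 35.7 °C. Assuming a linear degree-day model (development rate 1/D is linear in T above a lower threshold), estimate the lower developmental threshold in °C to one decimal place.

Equal thermal constants: D₁(T₁ − T_b) = D₂(T₂ − T_b).
46.7·(22.8 − T_b) = 19.3·(35.7 − T_b)
T_b = (46.7·22.8 − 19.3·35.7) / (46.7 − 19.3) = 375.75 / 27.4 = 13.714 °C ≈ 13.7 °C.

13.7 °C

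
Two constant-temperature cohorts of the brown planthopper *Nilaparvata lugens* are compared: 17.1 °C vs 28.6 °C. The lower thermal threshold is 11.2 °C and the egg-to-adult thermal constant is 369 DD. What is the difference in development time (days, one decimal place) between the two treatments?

At 17.1 °C: 369 / (17.1 − 11.2) = 369 / 5.9 = 62.542 d.
At 28.6 °C: 369 / (28.6 − 11.2) = 369 / 17.4 = 21.207 d.
Difference = |62.542 − 21.207| = 41.335 ≈ 41.3 days.

41.3 days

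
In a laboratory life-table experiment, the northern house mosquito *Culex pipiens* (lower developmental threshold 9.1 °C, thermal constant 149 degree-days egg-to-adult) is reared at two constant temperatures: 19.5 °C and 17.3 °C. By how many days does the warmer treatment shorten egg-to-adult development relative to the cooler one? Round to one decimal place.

At 19.5 °C: 149 / (19.5 − 9.1) = 149 / 10.4 = 14.327 d.
At 17.3 °C: 149 / (17.3 − 9.1) = 149 / 8.2 = 18.171 d.
Difference = |14.327 − 18.171| = 3.844 ≈ 3.8 days.

3.8 days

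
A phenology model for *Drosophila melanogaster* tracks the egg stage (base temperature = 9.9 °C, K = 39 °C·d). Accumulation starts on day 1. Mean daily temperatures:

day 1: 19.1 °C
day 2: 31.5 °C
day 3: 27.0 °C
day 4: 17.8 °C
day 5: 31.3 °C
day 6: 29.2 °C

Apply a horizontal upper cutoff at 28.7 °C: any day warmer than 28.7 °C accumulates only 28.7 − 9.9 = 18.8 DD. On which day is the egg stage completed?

day 3

Daily DD above 9.9 °C (capped at 18.8): 9.2, 18.8, 17.1, 7.9, 18.8, 18.8.
Cumulative: 9.2, 28.0, 45.1, 53.0, 71.8, 90.6.
The total first reaches 39 DD on day 3.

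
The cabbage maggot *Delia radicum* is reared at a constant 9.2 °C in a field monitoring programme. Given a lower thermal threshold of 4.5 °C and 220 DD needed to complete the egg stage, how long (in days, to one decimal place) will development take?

Daily accumulation = 9.2 − 4.5 = 4.7 DD/day.
Duration = 220 / 4.7 = 46.809 ≈ 46.8 days.

46.8 days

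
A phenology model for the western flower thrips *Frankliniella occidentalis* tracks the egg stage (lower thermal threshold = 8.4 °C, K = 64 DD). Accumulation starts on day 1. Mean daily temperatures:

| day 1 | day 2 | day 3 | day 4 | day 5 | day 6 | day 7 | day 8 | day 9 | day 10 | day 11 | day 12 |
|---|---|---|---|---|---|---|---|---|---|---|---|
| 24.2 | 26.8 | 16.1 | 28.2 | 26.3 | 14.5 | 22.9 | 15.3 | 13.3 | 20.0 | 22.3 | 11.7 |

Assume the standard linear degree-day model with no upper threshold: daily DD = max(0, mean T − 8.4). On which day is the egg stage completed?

Daily DD above 8.4 °C: 15.8, 18.4, 7.7, 19.8, 17.9, 6.1, 14.5, 6.9, 4.9, 11.6, 13.9, 3.3.
Cumulative: 15.8, 34.2, 41.9, 61.7, 79.6, 85.7, 100.2, 107.1, 112.0, 123.6, 137.5, 140.8.
The total first reaches 64 DD on day 5.

day 5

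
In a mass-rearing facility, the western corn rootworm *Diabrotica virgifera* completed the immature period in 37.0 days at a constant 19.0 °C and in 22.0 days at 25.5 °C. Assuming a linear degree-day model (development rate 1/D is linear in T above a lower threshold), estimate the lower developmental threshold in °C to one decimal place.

9.5 °C

Under the model K = D·(T − T_b), so D₁·(T₁ − T_b) = D₂·(T₂ − T_b).
37.0·(19.0 − T_b) = 22.0·(25.5 − T_b)
T_b = (37.0·19.0 − 22.0·25.5) / (37.0 − 22.0) = 142.00 / 15.0 = 9.467 °C ≈ 9.5 °C.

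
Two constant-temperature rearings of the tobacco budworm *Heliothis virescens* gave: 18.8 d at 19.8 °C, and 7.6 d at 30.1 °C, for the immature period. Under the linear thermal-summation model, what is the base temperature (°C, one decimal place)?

Linear rate model ⇒ the product D·(T − T_b) is constant across temperatures.
18.8·(19.8 − T_b) = 7.6·(30.1 − T_b)
T_b = (18.8·19.8 − 7.6·30.1) / (18.8 − 7.6) = 143.48 / 11.2 = 12.811 °C ≈ 12.8 °C.

12.8 °C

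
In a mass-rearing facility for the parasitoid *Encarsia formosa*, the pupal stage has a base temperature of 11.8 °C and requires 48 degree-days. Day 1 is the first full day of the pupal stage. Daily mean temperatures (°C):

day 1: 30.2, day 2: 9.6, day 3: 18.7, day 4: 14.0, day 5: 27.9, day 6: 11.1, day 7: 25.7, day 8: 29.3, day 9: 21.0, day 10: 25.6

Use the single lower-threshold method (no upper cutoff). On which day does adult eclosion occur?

Daily DD above 11.8 °C: 18.4, 0.0, 6.9, 2.2, 16.1, 0.0, 13.9, 17.5, 9.2, 13.8.
Cumulative: 18.4, 18.4, 25.3, 27.5, 43.6, 43.6, 57.5, 75.0, 84.2, 98.0.
The total first reaches 48 DD on day 7.

day 7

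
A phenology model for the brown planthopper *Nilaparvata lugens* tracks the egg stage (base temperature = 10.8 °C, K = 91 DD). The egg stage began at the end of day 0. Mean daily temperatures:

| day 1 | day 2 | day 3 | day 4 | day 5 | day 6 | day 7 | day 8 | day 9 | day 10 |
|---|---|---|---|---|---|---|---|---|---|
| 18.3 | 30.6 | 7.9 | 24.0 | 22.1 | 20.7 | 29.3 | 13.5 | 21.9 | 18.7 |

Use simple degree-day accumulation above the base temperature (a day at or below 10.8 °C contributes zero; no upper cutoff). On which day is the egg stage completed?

day 9

Daily DD above 10.8 °C: 7.5, 19.8, 0.0, 13.2, 11.3, 9.9, 18.5, 2.7, 11.1, 7.9.
Cumulative: 7.5, 27.3, 27.3, 40.5, 51.8, 61.7, 80.2, 82.9, 94.0, 101.9.
The total first reaches 91 DD on day 9.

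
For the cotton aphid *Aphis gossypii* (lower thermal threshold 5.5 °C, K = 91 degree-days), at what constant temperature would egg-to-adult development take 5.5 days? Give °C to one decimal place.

Required daily accumulation = 91 / 5.5 = 16.545 DD/day.
T = T_base + 16.545 = 5.5 + 16.545 = 22.045 ≈ 22.0 °C.

22.0 °C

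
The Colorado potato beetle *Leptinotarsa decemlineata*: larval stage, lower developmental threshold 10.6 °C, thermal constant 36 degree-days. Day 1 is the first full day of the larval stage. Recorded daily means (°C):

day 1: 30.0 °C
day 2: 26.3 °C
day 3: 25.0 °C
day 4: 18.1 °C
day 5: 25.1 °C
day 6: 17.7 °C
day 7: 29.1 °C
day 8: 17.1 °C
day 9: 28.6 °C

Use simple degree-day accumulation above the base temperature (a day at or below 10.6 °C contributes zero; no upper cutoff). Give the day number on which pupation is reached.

day 3

Daily DD above 10.6 °C: 19.4, 15.7, 14.4, 7.5, 14.5, 7.1, 18.5, 6.5, 18.0.
Cumulative: 19.4, 35.1, 49.5, 57.0, 71.5, 78.6, 97.1, 103.6, 121.6.
The total first reaches 36 DD on day 3.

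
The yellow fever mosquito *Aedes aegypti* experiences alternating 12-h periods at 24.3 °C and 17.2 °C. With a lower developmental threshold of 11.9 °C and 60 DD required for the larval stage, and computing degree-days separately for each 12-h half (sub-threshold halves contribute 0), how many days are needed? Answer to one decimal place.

Day half: max(0, 24.3 − 11.9) × 0.5 = 12.4 × 0.5 = 6.20 DD.
Night half: max(0, 17.2 − 11.9) × 0.5 = 5.3 × 0.5 = 2.65 DD.
Per 24 h: 8.85 DD/day.
Duration = 60 / 8.85 = 6.780 ≈ 6.8 days.

6.8 days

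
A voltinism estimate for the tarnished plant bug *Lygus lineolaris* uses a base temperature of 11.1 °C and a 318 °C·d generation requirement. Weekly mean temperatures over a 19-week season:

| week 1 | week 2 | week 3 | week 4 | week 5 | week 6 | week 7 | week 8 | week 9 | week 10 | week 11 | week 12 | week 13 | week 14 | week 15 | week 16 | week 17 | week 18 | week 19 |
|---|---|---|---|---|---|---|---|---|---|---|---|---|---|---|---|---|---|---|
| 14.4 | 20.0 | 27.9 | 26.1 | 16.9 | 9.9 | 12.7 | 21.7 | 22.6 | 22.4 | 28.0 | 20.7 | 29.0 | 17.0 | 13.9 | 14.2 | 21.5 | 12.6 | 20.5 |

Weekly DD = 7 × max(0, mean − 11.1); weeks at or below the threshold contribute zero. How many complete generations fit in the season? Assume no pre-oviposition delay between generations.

3 generations

Weekly DD (7 × max(0, T̄ − 11.1)): 23.1, 62.3, 117.6, 105.0, 40.6, 0.0, 11.2, 74.2, 80.5, 79.1, 118.3, 67.2, 125.3, 41.3, 19.6, 21.7, 72.8, 10.5, 65.8.
Season total = 1136.1 DD.
Complete generations = ⌊1136.1 / 318⌋ = 3.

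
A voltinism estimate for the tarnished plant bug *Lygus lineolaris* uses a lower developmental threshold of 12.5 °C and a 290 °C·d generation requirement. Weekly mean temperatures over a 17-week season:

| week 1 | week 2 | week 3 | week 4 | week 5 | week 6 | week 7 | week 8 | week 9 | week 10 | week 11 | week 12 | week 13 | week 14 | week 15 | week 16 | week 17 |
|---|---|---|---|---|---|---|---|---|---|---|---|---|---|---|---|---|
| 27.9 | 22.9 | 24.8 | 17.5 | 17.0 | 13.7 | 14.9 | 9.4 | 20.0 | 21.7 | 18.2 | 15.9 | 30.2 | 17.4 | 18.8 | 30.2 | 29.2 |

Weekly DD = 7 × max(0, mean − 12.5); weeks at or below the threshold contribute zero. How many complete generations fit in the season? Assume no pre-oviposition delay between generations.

3 generations

Weekly DD (7 × max(0, T̄ − 12.5)): 107.8, 72.8, 86.1, 35.0, 31.5, 8.4, 16.8, 0.0, 52.5, 64.4, 39.9, 23.8, 123.9, 34.3, 44.1, 123.9, 116.9.
Season total = 982.1 DD.
Complete generations = ⌊982.1 / 290⌋ = 3.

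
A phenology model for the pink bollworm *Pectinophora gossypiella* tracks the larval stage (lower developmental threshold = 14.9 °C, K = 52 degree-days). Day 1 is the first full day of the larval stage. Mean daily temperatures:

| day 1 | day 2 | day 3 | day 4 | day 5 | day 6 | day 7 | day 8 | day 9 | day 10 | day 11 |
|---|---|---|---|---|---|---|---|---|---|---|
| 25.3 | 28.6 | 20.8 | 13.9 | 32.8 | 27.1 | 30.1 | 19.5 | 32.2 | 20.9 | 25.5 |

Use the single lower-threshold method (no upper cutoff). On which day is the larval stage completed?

day 6

Daily DD above 14.9 °C: 10.4, 13.7, 5.9, 0.0, 17.9, 12.2, 15.2, 4.6, 17.3, 6.0, 10.6.
Cumulative: 10.4, 24.1, 30.0, 30.0, 47.9, 60.1, 75.3, 79.9, 97.2, 103.2, 113.8.
The total first reaches 52 DD on day 6.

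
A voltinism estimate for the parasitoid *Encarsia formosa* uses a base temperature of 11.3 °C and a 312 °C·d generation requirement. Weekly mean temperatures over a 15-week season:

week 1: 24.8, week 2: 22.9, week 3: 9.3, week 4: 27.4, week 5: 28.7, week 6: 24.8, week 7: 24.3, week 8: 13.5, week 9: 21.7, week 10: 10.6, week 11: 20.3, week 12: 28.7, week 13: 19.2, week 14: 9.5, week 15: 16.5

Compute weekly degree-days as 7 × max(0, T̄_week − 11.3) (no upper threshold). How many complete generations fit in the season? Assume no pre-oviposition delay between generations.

3 generations

Weekly DD (7 × max(0, T̄ − 11.3)): 94.5, 81.2, 0.0, 112.7, 121.8, 94.5, 91.0, 15.4, 72.8, 0.0, 63.0, 121.8, 55.3, 0.0, 36.4.
Season total = 960.4 DD.
Complete generations = ⌊960.4 / 312⌋ = 3.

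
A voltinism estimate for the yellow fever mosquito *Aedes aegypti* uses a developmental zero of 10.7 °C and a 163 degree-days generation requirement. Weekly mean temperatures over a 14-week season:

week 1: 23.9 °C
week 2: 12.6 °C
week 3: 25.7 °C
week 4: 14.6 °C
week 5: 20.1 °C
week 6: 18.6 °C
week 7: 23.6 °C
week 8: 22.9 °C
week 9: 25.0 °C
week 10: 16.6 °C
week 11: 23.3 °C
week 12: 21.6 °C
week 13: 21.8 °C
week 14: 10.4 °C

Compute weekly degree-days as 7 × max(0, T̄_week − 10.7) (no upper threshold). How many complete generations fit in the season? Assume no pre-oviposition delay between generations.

5 generations

Weekly DD (7 × max(0, T̄ − 10.7)): 92.4, 13.3, 105.0, 27.3, 65.8, 55.3, 90.3, 85.4, 100.1, 41.3, 88.2, 76.3, 77.7, 0.0.
Season total = 918.4 DD.
Complete generations = ⌊918.4 / 163⌋ = 5.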